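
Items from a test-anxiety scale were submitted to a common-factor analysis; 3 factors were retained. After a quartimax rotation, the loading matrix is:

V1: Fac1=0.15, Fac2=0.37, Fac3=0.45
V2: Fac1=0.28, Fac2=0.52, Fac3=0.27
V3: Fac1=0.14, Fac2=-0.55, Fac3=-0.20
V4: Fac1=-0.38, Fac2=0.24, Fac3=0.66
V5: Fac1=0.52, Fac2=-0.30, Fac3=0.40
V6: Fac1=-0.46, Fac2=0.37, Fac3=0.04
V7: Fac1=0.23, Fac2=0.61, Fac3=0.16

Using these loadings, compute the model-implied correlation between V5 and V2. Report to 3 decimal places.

r̂ = Σ λ_i·λ_j across factors = (0.52)(0.28) + (-0.30)(0.52) + (0.40)(0.27)
  = +0.1456 -0.1560 +0.1080 = 0.0976

0.098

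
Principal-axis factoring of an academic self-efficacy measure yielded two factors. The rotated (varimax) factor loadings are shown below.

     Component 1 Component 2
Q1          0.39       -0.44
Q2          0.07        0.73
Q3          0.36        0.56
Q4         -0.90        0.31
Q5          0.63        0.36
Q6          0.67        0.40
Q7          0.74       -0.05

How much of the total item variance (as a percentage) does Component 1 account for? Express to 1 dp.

SS loadings for Component 1 = 0.39² + 0.07² + 0.36² + (-0.90)² + 0.63² + 0.67² + 0.74² = 2.4900
With 7 standardized items, total variance = 7. Proportion = 2.4900/7 = 0.3557 → 35.57%.

35.6%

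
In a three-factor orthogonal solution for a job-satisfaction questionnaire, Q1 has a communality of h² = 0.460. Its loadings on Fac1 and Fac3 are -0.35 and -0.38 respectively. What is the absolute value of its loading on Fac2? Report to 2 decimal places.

0.44

Under orthogonal rotation h² = Σλ², so λ_Fac2² = h² − (0.2669) = 0.460 − 0.2669 = 0.1931.
|λ| = √0.1931 = 0.4394.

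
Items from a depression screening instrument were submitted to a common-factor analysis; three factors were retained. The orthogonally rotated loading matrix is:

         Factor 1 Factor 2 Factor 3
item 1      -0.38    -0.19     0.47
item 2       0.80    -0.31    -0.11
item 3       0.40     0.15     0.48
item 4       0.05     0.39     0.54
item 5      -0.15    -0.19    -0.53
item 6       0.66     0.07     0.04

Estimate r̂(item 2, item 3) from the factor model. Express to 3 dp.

r̂ = Σ λ_i·λ_j across factors = (0.80)(0.40) + (-0.31)(0.15) + (-0.11)(0.48)
  = +0.3200 -0.0465 -0.0528 = 0.2207

0.221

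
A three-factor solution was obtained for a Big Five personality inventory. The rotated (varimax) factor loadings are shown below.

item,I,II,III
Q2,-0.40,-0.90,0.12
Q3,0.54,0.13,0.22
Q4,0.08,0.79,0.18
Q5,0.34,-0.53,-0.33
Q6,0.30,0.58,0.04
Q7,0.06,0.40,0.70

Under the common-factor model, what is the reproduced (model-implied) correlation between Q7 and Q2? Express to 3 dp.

r̂ = Σ λ_i·λ_j across factors = (0.06)(-0.40) + (0.40)(-0.90) + (0.70)(0.12)
  = -0.0240 -0.3600 +0.0840 = -0.3000

-0.300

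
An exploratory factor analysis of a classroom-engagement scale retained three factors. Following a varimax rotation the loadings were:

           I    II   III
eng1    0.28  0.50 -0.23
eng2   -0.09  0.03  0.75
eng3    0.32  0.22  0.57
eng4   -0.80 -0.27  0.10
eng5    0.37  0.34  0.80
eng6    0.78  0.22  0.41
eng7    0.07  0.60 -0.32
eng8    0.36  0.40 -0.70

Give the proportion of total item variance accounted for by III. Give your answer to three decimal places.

SS loadings for III = (-0.23)² + 0.75² + 0.57² + 0.10² + 0.80² + 0.41² + (-0.32)² + (-0.70)² = 2.3508
Proportion of variance = 2.3508 / 8 = 0.2939.

0.294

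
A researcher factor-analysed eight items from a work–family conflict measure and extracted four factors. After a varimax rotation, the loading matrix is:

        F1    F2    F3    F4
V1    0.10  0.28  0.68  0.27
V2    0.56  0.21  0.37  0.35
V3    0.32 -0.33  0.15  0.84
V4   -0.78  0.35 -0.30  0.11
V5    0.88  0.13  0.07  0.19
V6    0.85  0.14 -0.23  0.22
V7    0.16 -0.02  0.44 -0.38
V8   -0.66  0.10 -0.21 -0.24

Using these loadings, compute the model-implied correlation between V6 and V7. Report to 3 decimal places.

-0.052

r̂ = Σ λ_i·λ_j across factors = (0.85)(0.16) + (0.14)(-0.02) + (-0.23)(0.44) + (0.22)(-0.38)
  = +0.1360 -0.0028 -0.1012 -0.0836 = -0.0516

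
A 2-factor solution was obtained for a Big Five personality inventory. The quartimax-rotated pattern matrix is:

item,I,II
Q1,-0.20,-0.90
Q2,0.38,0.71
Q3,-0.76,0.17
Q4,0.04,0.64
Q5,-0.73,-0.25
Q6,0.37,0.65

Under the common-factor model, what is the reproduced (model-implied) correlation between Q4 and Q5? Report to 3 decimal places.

r̂ = Σ λ_i·λ_j across factors = (0.04)(-0.73) + (0.64)(-0.25)
  = -0.0292 -0.1600 = -0.1892

-0.189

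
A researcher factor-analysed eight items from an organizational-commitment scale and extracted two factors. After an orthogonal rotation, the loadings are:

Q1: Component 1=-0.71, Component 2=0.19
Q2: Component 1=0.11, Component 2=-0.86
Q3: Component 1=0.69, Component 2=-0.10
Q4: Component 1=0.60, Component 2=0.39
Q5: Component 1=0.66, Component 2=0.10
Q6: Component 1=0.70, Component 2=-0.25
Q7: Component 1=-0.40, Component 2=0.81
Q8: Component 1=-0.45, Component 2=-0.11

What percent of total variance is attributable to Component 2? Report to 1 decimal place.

21.0%

SS loadings for Component 2 = 0.19² + (-0.86)² + (-0.10)² + 0.39² + 0.10² + (-0.25)² + 0.81² + (-0.11)² = 1.6785
With 8 standardized items, total variance = 8. Proportion = 1.6785/8 = 0.2098 → 20.98%.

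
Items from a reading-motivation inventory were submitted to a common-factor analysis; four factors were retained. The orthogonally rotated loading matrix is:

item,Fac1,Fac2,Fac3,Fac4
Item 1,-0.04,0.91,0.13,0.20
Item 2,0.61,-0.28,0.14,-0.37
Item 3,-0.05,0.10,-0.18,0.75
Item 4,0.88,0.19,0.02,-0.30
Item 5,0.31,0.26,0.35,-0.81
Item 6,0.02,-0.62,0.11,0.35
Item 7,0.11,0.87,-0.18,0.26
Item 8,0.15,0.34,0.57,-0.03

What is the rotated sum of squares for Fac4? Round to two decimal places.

SS loadings for Fac4 = 0.20² + (-0.37)² + 0.75² + (-0.30)² + (-0.81)² + 0.35² + 0.26² + (-0.03)² = 0.0400 + 0.1369 + 0.5625 + 0.0900 + 0.6561 + 0.1225 + 0.0676 + 0.0009 = 1.6765

1.68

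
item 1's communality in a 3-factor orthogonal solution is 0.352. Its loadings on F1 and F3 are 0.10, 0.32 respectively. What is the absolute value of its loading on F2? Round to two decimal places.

Under orthogonal rotation h² = Σλ², so λ_F2² = h² − (0.1124) = 0.352 − 0.1124 = 0.2396.
|λ| = √0.2396 = 0.4895.

0.49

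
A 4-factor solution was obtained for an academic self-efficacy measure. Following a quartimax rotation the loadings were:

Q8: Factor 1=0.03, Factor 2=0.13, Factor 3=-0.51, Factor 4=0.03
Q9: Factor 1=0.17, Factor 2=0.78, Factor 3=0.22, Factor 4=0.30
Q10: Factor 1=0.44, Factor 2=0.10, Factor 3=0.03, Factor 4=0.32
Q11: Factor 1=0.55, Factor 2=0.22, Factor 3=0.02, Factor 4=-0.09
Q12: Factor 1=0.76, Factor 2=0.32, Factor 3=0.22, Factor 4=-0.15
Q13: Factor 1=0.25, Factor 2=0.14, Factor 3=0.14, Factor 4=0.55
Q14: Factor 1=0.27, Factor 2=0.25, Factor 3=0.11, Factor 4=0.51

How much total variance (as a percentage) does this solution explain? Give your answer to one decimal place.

Communalities: 0.2788, 0.7757, 0.3069, 0.3594, 0.7509, 0.4042, 0.4076; Σh² = 3.2835.
Total variance with 7 standardized items is 7, so the solution explains 3.2835/7 = 0.4691 = 46.91%.

46.9%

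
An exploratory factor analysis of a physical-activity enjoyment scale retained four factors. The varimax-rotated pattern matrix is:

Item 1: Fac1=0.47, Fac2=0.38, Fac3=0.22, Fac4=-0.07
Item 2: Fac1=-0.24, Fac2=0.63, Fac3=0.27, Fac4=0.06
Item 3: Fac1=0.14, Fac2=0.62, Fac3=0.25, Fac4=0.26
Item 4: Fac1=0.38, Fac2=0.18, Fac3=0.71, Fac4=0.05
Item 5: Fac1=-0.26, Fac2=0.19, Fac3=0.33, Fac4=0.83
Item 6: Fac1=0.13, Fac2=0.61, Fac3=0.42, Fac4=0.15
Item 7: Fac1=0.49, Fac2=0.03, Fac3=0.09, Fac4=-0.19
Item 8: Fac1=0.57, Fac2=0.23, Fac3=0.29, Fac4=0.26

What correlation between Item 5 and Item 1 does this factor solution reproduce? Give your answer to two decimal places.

-0.04

r̂ = Σ λ_i·λ_j across factors = (-0.26)(0.47) + (0.19)(0.38) + (0.33)(0.22) + (0.83)(-0.07)
  = -0.1222 +0.0722 +0.0726 -0.0581 = -0.0355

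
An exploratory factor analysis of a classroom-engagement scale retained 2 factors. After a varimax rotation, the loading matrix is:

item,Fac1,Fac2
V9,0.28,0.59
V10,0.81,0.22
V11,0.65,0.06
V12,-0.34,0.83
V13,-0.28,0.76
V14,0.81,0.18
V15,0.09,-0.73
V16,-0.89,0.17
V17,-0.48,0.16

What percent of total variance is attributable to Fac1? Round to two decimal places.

33.75%

SS loadings for Fac1 = 0.28² + 0.81² + 0.65² + (-0.34)² + (-0.28)² + 0.81² + 0.09² + (-0.89)² + (-0.48)² = 3.0377
With 9 standardized items, total variance = 9. Proportion = 3.0377/9 = 0.3375 → 33.75%.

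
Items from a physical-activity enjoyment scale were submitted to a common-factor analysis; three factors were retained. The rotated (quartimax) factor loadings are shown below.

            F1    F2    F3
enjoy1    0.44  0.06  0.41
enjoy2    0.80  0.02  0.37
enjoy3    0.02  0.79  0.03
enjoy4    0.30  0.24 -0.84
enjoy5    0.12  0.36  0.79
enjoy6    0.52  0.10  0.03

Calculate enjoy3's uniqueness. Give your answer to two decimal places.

h² = 0.02² + 0.79² + 0.03² = 0.0004 + 0.6241 + 0.0009 = 0.6254
Uniqueness u² = 1 − h² = 1 − 0.6254 = 0.3746

0.37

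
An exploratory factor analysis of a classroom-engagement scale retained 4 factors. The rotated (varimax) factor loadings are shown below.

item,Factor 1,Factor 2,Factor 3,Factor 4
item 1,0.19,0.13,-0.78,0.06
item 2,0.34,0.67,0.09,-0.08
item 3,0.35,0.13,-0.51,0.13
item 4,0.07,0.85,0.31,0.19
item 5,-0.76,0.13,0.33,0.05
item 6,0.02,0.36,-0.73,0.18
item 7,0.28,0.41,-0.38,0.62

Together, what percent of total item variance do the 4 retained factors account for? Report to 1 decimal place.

SS loadings by factor: 0.9355, 1.5198, 1.7589, 0.4823; total = 4.6965.
Total variance with 7 standardized items is 7, so the solution explains 4.6965/7 = 0.6709 = 67.09%.

67.1%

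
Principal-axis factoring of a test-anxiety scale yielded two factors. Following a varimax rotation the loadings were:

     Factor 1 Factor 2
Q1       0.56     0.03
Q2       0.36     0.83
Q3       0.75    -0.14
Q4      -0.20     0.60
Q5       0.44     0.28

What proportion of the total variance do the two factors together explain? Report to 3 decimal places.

SS loadings by factor: 1.2393, 1.1478; total = 2.3871.
Total variance with 5 standardized items is 5, so the solution explains 2.3871/5 = 0.4774.

0.477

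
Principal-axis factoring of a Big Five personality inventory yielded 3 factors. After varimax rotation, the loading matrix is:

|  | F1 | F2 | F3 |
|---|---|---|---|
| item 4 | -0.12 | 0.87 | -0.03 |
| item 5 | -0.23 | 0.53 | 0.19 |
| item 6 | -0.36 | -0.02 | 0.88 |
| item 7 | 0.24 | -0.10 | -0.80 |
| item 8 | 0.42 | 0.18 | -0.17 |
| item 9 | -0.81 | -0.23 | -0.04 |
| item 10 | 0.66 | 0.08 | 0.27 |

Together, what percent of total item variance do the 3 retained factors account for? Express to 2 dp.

Communalities: 0.7722, 0.3699, 0.9044, 0.7076, 0.2377, 0.7106, 0.5149; Σh² = 4.2173.
Total variance with 7 standardized items is 7, so the solution explains 4.2173/7 = 0.6025 = 60.25%.

60.25%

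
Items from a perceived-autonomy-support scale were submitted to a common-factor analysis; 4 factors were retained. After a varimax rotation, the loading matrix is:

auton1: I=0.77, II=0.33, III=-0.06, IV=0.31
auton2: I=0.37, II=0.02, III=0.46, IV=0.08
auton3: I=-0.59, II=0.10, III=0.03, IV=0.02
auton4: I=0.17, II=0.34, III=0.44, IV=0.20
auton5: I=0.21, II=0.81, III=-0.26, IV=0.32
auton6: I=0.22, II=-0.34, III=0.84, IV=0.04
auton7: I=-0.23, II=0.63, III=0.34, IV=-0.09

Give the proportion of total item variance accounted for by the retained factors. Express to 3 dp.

0.601

SS loadings by factor: 1.2522, 1.4035, 1.2985, 0.2550; total = 4.2092.
Total variance with 7 standardized items is 7, so the solution explains 4.2092/7 = 0.6013.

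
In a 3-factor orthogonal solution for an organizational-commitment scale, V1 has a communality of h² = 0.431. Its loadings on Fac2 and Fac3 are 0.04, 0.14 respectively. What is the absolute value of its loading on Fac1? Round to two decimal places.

Under orthogonal rotation h² = Σλ², so λ_Fac1² = h² − (0.0212) = 0.431 − 0.0212 = 0.4098.
|λ| = √0.4098 = 0.6402.

0.64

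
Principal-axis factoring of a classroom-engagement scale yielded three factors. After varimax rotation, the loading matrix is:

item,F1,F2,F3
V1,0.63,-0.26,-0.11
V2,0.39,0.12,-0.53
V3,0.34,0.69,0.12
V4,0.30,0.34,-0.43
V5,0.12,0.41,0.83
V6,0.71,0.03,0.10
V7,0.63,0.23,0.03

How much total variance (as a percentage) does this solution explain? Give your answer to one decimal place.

SS loadings by factor: 1.6700, 0.8956, 1.1921; total = 3.7577.
Total variance with 7 standardized items is 7, so the solution explains 3.7577/7 = 0.5368 = 53.68%.

53.7%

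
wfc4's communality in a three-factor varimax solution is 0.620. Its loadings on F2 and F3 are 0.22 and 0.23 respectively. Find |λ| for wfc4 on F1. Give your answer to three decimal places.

Under orthogonal rotation h² = Σλ², so λ_F1² = h² − (0.1013) = 0.620 − 0.1013 = 0.5187.
|λ| = √0.5187 = 0.7202.

0.720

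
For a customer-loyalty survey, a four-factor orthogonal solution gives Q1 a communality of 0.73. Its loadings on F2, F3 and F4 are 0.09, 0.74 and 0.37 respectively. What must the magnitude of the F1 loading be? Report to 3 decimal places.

Under orthogonal rotation h² = Σλ², so λ_F1² = h² − (0.6926) = 0.73 − 0.6926 = 0.0374.
|λ| = √0.0374 = 0.1934.

0.193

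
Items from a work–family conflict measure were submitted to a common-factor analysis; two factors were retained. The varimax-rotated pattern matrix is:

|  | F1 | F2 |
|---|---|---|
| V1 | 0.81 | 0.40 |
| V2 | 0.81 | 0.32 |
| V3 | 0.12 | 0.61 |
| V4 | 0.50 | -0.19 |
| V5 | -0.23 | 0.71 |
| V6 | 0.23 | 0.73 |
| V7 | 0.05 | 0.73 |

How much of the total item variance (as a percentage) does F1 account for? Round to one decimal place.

24.1%

SS loadings for F1 = 0.81² + 0.81² + 0.12² + 0.50² + (-0.23)² + 0.23² + 0.05² = 1.6849
With 7 standardized items, total variance = 7. Proportion = 1.6849/7 = 0.2407 → 24.07%.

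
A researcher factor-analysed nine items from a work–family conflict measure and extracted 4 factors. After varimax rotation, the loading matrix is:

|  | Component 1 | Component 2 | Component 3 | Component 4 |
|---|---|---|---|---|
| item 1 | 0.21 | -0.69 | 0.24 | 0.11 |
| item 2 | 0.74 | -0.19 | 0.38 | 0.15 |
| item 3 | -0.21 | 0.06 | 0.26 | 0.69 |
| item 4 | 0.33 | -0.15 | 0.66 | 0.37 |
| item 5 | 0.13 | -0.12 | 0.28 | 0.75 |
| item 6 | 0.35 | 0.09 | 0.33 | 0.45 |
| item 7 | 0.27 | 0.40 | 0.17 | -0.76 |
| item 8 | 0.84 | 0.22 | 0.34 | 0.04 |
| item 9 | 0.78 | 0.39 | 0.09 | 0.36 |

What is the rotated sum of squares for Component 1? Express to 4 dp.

SS loadings for Component 1 = 0.21² + 0.74² + (-0.21)² + 0.33² + 0.13² + 0.35² + 0.27² + 0.84² + 0.78² = 0.0441 + 0.5476 + 0.0441 + 0.1089 + 0.0169 + 0.1225 + 0.0729 + 0.7056 + 0.6084 = 2.2710

2.2710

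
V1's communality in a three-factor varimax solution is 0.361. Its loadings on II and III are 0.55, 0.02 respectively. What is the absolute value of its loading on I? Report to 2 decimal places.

Under orthogonal rotation h² = Σλ², so λ_I² = h² − (0.3029) = 0.361 − 0.3029 = 0.0581.
|λ| = √0.0581 = 0.2410.

0.24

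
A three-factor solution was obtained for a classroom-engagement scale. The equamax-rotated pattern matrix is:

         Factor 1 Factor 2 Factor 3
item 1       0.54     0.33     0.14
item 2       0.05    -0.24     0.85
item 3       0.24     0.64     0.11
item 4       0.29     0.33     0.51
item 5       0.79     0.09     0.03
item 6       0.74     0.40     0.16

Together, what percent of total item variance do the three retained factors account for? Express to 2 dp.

58.36%

SS loadings by factor: 1.6075, 0.8531, 1.0408; total = 3.5014.
Total variance with 6 standardized items is 6, so the solution explains 3.5014/6 = 0.5836 = 58.36%.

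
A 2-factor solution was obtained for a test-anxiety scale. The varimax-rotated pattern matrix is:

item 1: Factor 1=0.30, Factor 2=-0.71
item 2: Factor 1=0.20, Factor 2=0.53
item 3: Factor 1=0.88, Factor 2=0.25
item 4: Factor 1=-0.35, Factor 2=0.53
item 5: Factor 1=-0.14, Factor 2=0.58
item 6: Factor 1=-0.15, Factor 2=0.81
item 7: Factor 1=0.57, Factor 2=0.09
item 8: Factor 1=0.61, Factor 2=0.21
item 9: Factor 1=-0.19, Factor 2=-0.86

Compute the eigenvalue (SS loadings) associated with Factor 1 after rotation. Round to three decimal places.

1.802

SS loadings for Factor 1 = 0.30² + 0.20² + 0.88² + (-0.35)² + (-0.14)² + (-0.15)² + 0.57² + 0.61² + (-0.19)² = 0.0900 + 0.0400 + 0.7744 + 0.1225 + 0.0196 + 0.0225 + 0.3249 + 0.3721 + 0.0361 = 1.8021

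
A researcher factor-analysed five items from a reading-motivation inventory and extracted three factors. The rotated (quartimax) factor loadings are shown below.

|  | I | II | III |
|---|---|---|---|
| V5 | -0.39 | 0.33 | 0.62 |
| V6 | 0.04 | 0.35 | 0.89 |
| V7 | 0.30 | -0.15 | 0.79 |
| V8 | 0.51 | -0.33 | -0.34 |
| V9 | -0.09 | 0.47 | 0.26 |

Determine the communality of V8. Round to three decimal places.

0.485

h² = 0.51² + (-0.33)² + (-0.34)² = 0.2601 + 0.1089 + 0.1156 = 0.4846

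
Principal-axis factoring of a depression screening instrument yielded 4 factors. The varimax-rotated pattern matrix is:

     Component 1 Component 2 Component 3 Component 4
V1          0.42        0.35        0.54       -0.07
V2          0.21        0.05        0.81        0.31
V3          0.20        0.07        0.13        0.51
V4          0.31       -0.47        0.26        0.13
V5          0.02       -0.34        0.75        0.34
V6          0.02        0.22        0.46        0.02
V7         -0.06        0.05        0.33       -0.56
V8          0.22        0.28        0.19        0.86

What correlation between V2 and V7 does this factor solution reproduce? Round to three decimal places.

0.084

r̂ = Σ λ_i·λ_j across factors = (0.21)(-0.06) + (0.05)(0.05) + (0.81)(0.33) + (0.31)(-0.56)
  = -0.0126 +0.0025 +0.2673 -0.1736 = 0.0836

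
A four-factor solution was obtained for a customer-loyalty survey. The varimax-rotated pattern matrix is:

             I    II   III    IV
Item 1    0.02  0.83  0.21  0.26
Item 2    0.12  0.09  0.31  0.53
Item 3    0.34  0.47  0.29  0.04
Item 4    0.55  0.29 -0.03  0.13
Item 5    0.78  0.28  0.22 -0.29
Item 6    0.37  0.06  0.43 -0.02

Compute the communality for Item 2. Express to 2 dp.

0.40

h² = 0.12² + 0.09² + 0.31² + 0.53² = 0.0144 + 0.0081 + 0.0961 + 0.2809 = 0.3995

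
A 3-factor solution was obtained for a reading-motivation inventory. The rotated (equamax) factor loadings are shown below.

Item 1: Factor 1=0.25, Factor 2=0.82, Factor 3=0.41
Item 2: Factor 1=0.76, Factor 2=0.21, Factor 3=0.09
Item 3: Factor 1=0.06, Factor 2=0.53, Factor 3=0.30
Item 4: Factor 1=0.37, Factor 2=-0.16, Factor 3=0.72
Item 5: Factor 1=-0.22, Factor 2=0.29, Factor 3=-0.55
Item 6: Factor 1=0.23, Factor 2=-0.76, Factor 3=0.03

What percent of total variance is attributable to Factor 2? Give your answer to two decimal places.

SS loadings for Factor 2 = 0.82² + 0.21² + 0.53² + (-0.16)² + 0.29² + (-0.76)² = 1.6847
With 6 standardized items, total variance = 6. Proportion = 1.6847/6 = 0.2808 → 28.08%.

28.08%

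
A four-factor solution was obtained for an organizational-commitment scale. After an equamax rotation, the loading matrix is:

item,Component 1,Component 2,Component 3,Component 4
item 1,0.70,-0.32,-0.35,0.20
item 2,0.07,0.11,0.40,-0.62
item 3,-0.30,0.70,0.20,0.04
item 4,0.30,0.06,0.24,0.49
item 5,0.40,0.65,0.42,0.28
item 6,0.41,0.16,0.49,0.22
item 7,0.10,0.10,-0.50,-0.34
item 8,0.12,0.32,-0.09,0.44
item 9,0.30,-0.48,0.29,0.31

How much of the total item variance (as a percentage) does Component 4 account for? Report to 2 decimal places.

13.31%

SS loadings for Component 4 = 0.20² + (-0.62)² + 0.04² + 0.49² + 0.28² + 0.22² + (-0.34)² + 0.44² + 0.31² = 1.1982
With 9 standardized items, total variance = 9. Proportion = 1.1982/9 = 0.1331 → 13.31%.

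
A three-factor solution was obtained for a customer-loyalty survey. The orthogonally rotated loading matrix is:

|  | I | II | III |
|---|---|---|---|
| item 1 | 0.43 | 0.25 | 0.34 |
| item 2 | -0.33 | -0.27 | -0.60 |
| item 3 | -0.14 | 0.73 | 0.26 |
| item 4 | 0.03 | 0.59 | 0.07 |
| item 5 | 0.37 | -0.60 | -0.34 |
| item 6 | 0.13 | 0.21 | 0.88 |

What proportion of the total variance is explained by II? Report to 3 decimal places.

SS loadings for II = 0.25² + (-0.27)² + 0.73² + 0.59² + (-0.60)² + 0.21² = 1.4205
Proportion of variance = 1.4205 / 6 = 0.2367.

0.237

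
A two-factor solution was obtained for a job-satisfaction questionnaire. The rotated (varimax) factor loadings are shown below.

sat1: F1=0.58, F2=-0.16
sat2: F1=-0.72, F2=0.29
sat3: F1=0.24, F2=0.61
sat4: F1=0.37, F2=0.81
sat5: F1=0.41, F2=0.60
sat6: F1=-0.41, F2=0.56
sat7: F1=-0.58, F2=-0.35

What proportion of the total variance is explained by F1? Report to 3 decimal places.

0.246

SS loadings for F1 = 0.58² + (-0.72)² + 0.24² + 0.37² + 0.41² + (-0.41)² + (-0.58)² = 1.7219
Proportion of variance = 1.7219 / 7 = 0.2460.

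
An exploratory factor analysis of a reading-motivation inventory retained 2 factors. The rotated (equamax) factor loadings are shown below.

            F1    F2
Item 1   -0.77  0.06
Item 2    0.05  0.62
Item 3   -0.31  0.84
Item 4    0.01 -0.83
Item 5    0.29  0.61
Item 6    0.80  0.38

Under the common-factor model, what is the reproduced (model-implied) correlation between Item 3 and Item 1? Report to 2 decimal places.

0.29

r̂ = Σ λ_i·λ_j across factors = (-0.31)(-0.77) + (0.84)(0.06)
  = +0.2387 +0.0504 = 0.2891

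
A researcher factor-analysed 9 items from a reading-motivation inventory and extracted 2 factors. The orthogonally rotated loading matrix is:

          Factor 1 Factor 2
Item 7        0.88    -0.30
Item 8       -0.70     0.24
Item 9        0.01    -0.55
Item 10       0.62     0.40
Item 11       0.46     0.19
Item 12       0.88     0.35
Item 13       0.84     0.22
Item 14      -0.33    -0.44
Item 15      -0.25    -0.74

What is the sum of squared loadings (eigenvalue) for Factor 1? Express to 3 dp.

SS loadings for Factor 1 = 0.88² + (-0.70)² + 0.01² + 0.62² + 0.46² + 0.88² + 0.84² + (-0.33)² + (-0.25)² = 0.7744 + 0.4900 + 0.0001 + 0.3844 + 0.2116 + 0.7744 + 0.7056 + 0.1089 + 0.0625 = 3.5119

3.512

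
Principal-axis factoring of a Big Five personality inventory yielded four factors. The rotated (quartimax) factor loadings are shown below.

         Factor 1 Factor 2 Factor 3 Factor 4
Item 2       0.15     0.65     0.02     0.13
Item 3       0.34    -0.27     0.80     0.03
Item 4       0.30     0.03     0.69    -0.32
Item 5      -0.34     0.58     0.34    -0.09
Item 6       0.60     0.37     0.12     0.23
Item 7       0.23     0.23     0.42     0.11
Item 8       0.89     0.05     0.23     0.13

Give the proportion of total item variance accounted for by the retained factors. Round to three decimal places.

Communalities: 0.4623, 0.8294, 0.6694, 0.5757, 0.5642, 0.2943, 0.8644; Σh² = 4.2597.
Total variance with 7 standardized items is 7, so the solution explains 4.2597/7 = 0.6085.

0.609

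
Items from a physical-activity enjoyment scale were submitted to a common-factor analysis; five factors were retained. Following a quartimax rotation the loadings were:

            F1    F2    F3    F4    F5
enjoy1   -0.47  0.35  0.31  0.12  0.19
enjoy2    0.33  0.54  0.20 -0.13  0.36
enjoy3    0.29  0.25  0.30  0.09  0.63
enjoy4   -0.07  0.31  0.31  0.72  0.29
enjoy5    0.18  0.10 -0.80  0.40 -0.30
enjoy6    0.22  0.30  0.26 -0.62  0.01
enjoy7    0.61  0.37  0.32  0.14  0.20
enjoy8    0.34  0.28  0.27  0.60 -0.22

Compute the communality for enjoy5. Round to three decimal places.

0.932

h² = 0.18² + 0.10² + (-0.80)² + 0.40² + (-0.30)² = 0.0324 + 0.0100 + 0.6400 + 0.1600 + 0.0900 = 0.9324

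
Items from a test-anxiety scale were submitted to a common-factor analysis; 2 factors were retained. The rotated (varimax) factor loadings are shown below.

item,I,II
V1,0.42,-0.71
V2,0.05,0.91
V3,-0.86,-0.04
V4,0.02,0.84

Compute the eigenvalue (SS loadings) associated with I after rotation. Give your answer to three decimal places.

0.919

SS loadings for I = 0.42² + 0.05² + (-0.86)² + 0.02² = 0.1764 + 0.0025 + 0.7396 + 0.0004 = 0.9189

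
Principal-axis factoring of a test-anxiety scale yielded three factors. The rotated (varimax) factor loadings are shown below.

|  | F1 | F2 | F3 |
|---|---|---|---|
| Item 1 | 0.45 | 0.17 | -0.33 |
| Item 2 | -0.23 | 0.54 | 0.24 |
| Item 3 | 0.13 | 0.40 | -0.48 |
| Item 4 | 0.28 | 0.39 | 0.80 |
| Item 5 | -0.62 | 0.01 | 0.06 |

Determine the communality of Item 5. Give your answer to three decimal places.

h² = (-0.62)² + 0.01² + 0.06² = 0.3844 + 0.0001 + 0.0036 = 0.3881

0.388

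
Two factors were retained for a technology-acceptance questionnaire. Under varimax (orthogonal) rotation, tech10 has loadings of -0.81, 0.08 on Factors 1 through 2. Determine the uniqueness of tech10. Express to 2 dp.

0.34

h² = (-0.81)² + 0.08² = 0.6561 + 0.0064 = 0.6625
Uniqueness u² = 1 − h² = 1 − 0.6625 = 0.3375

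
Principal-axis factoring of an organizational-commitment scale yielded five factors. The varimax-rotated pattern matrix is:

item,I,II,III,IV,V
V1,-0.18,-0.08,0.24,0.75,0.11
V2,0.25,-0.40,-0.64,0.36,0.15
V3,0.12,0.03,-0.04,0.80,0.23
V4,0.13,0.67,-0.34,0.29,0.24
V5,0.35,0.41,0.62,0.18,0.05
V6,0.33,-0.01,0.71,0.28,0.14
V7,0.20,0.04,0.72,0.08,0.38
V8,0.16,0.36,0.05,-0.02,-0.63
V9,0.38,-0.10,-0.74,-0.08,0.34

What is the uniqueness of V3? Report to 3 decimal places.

0.290

h² = 0.12² + 0.03² + (-0.04)² + 0.80² + 0.23² = 0.0144 + 0.0009 + 0.0016 + 0.6400 + 0.0529 = 0.7098
Uniqueness u² = 1 − h² = 1 − 0.7098 = 0.2902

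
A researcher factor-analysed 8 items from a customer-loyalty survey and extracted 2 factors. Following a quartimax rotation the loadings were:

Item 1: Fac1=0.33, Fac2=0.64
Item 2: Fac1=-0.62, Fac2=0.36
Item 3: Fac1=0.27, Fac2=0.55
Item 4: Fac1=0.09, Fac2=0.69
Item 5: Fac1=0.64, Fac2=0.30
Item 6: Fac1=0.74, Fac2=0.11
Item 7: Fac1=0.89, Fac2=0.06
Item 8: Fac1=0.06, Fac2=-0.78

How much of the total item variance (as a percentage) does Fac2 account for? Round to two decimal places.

25.40%

SS loadings for Fac2 = 0.64² + 0.36² + 0.55² + 0.69² + 0.30² + 0.11² + 0.06² + (-0.78)² = 2.0319
With 8 standardized items, total variance = 8. Proportion = 2.0319/8 = 0.2540 → 25.40%.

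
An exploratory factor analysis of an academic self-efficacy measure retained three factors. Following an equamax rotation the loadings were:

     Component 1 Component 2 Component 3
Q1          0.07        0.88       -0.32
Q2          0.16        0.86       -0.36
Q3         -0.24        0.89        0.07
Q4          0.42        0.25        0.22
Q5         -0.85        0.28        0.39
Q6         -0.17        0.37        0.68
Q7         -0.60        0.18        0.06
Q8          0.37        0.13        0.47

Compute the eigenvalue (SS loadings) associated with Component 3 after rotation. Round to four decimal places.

SS loadings for Component 3 = (-0.32)² + (-0.36)² + 0.07² + 0.22² + 0.39² + 0.68² + 0.06² + 0.47² = 0.1024 + 0.1296 + 0.0049 + 0.0484 + 0.1521 + 0.4624 + 0.0036 + 0.2209 = 1.1243

1.1243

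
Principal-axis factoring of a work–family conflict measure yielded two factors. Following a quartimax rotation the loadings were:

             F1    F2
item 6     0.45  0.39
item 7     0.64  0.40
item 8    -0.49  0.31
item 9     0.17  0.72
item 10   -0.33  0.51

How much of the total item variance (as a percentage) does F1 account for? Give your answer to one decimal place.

19.8%

SS loadings for F1 = 0.45² + 0.64² + (-0.49)² + 0.17² + (-0.33)² = 0.9900
With 5 standardized items, total variance = 5. Proportion = 0.9900/5 = 0.1980 → 19.80%.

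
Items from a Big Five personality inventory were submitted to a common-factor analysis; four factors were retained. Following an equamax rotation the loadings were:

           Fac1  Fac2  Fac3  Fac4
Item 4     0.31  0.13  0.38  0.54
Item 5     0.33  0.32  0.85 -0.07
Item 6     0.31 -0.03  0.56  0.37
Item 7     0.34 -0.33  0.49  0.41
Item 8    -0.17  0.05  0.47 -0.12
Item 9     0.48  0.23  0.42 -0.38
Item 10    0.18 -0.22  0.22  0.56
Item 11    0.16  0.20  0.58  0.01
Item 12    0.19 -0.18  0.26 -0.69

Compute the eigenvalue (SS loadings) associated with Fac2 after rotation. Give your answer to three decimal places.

SS loadings for Fac2 = 0.13² + 0.32² + (-0.03)² + (-0.33)² + 0.05² + 0.23² + (-0.22)² + 0.20² + (-0.18)² = 0.0169 + 0.1024 + 0.0009 + 0.1089 + 0.0025 + 0.0529 + 0.0484 + 0.0400 + 0.0324 = 0.4053

0.405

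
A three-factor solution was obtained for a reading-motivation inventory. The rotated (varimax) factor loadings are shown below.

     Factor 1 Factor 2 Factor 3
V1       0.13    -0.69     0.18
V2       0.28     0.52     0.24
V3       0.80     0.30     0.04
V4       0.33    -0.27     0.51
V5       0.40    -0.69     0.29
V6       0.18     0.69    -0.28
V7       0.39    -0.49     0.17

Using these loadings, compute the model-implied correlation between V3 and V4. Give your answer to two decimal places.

0.20

r̂ = Σ λ_i·λ_j across factors = (0.80)(0.33) + (0.30)(-0.27) + (0.04)(0.51)
  = +0.2640 -0.0810 +0.0204 = 0.2034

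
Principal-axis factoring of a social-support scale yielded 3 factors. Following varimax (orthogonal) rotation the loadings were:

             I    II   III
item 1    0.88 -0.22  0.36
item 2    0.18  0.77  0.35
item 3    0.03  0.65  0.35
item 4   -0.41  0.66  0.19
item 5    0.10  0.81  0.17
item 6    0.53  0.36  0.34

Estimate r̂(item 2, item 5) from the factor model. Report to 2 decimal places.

0.70

r̂ = Σ λ_i·λ_j across factors = (0.18)(0.10) + (0.77)(0.81) + (0.35)(0.17)
  = +0.0180 +0.6237 +0.0595 = 0.7012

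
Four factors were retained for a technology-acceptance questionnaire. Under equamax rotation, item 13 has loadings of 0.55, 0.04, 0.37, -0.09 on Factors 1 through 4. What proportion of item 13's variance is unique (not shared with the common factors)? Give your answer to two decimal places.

h² = 0.55² + 0.04² + 0.37² + (-0.09)² = 0.3025 + 0.0016 + 0.1369 + 0.0081 = 0.4491
Uniqueness u² = 1 − h² = 1 − 0.4491 = 0.5509

0.55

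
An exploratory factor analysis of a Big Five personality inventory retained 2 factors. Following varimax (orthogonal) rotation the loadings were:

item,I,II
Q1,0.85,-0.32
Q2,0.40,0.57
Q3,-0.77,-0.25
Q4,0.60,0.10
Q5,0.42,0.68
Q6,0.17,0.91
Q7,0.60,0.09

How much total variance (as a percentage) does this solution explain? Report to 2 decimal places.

Communalities: 0.8249, 0.4849, 0.6554, 0.3700, 0.6388, 0.8570, 0.3681; Σh² = 4.1991.
Total variance with 7 standardized items is 7, so the solution explains 4.1991/7 = 0.5999 = 59.99%.

59.99%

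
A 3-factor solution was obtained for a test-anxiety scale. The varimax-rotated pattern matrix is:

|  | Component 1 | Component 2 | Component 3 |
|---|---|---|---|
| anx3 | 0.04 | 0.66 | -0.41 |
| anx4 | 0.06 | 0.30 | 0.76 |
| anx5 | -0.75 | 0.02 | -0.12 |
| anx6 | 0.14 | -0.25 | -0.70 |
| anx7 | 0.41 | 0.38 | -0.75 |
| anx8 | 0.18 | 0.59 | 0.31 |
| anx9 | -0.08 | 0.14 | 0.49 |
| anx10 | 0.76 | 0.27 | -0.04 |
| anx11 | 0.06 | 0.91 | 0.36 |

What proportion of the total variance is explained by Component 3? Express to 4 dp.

SS loadings for Component 3 = (-0.41)² + 0.76² + (-0.12)² + (-0.70)² + (-0.75)² + 0.31² + 0.49² + (-0.04)² + 0.36² = 2.2800
Proportion of variance = 2.2800 / 9 = 0.2533.

0.2533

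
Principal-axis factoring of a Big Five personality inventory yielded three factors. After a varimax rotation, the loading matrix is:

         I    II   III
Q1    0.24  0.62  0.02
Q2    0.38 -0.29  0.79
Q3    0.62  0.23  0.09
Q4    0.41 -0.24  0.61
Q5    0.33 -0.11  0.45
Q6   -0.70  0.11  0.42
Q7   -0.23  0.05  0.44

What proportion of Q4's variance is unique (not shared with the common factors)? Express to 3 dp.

h² = 0.41² + (-0.24)² + 0.61² = 0.1681 + 0.0576 + 0.3721 = 0.5978
Uniqueness u² = 1 − h² = 1 − 0.5978 = 0.4022

0.402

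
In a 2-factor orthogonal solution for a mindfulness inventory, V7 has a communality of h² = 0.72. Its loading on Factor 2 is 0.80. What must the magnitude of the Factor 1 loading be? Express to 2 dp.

0.28

Under orthogonal rotation h² = Σλ², so λ_Factor 1² = h² − (0.6400) = 0.72 − 0.6400 = 0.0800.
|λ| = √0.0800 = 0.2828.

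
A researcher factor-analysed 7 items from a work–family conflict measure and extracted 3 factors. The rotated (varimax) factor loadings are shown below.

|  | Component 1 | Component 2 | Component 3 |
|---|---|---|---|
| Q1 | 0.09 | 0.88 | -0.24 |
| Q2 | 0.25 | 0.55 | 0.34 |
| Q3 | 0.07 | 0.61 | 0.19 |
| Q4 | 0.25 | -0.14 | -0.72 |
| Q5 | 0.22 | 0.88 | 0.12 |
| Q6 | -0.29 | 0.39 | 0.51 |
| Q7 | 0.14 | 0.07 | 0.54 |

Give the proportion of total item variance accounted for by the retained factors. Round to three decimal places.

0.569

Communalities: 0.8401, 0.4806, 0.4131, 0.6005, 0.8372, 0.4963, 0.3161; Σh² = 3.9839.
Total variance with 7 standardized items is 7, so the solution explains 3.9839/7 = 0.5691.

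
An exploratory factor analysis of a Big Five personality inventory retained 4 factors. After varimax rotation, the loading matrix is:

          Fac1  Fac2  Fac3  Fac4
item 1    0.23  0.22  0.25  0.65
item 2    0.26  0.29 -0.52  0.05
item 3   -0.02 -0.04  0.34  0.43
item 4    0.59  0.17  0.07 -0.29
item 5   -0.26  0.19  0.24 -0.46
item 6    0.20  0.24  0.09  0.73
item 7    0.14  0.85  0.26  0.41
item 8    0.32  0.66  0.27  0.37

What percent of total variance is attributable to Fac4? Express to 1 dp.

21.8%

SS loadings for Fac4 = 0.65² + 0.05² + 0.43² + (-0.29)² + (-0.46)² + 0.73² + 0.41² + 0.37² = 1.7435
With 8 standardized items, total variance = 8. Proportion = 1.7435/8 = 0.2179 → 21.79%.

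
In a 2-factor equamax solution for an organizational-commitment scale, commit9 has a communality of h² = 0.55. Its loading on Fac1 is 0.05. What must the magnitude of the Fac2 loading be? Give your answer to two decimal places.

Under orthogonal rotation h² = Σλ², so λ_Fac2² = h² − (0.0025) = 0.55 − 0.0025 = 0.5475.
|λ| = √0.5475 = 0.7399.

0.74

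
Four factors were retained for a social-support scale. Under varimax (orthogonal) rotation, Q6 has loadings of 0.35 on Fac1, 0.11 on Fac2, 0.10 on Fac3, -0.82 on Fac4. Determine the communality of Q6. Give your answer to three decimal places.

0.817

h² = 0.35² + 0.11² + 0.10² + (-0.82)² = 0.1225 + 0.0121 + 0.0100 + 0.6724 = 0.8170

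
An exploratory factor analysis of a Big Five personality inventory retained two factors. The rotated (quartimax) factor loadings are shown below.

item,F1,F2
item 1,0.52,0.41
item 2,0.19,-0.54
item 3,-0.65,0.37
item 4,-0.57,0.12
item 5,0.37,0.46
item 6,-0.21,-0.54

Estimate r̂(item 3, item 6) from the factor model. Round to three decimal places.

r̂ = Σ λ_i·λ_j across factors = (-0.65)(-0.21) + (0.37)(-0.54)
  = +0.1365 -0.1998 = -0.0633

-0.063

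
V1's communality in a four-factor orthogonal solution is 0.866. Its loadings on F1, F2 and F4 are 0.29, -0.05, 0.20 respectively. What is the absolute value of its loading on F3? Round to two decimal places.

Under orthogonal rotation h² = Σλ², so λ_F3² = h² − (0.1266) = 0.866 − 0.1266 = 0.7394.
|λ| = √0.7394 = 0.8599.

0.86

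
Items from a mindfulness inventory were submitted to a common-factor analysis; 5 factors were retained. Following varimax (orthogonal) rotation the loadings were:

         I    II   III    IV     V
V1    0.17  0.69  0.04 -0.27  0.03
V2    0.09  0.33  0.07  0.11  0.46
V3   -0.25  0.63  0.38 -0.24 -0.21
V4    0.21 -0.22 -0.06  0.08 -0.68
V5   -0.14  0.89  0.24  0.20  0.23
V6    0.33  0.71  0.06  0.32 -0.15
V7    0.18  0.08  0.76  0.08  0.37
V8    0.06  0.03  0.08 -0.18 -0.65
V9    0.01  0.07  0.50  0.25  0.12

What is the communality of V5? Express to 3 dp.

0.962

h² = (-0.14)² + 0.89² + 0.24² + 0.20² + 0.23² = 0.0196 + 0.7921 + 0.0576 + 0.0400 + 0.0529 = 0.9622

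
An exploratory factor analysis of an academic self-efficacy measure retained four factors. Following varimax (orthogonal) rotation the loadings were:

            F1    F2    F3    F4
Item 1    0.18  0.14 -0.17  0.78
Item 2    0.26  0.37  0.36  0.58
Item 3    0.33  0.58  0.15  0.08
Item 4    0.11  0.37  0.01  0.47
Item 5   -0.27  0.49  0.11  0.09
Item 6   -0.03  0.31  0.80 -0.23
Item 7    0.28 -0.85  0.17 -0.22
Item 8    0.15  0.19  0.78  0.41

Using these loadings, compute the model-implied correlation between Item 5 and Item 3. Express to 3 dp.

0.219

r̂ = Σ λ_i·λ_j across factors = (-0.27)(0.33) + (0.49)(0.58) + (0.11)(0.15) + (0.09)(0.08)
  = -0.0891 +0.2842 +0.0165 +0.0072 = 0.2188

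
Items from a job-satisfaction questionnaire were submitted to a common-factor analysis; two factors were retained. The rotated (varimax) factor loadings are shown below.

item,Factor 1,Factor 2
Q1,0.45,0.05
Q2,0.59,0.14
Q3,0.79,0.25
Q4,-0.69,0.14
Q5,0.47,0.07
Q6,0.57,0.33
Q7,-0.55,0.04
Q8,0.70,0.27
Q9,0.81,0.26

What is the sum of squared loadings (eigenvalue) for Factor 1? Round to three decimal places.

SS loadings for Factor 1 = 0.45² + 0.59² + 0.79² + (-0.69)² + 0.47² + 0.57² + (-0.55)² + 0.70² + 0.81² = 0.2025 + 0.3481 + 0.6241 + 0.4761 + 0.2209 + 0.3249 + 0.3025 + 0.4900 + 0.6561 = 3.6452

3.645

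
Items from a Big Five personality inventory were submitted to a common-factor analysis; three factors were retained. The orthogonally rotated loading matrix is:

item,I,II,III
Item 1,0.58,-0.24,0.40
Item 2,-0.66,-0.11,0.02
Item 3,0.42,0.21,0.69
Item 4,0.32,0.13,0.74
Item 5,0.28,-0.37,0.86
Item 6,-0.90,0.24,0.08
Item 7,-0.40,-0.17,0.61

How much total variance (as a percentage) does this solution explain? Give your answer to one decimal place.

Communalities: 0.5540, 0.4481, 0.6966, 0.6669, 0.9549, 0.8740, 0.5610; Σh² = 4.7555.
Total variance with 7 standardized items is 7, so the solution explains 4.7555/7 = 0.6794 = 67.94%.

67.9%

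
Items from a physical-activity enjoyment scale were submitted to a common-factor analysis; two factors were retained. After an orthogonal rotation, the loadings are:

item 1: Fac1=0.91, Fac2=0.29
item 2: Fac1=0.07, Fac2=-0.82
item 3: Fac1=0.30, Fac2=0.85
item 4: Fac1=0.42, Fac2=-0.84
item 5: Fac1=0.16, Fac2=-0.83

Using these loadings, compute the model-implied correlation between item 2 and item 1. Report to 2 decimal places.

-0.17

r̂ = Σ λ_i·λ_j across factors = (0.07)(0.91) + (-0.82)(0.29)
  = +0.0637 -0.2378 = -0.1741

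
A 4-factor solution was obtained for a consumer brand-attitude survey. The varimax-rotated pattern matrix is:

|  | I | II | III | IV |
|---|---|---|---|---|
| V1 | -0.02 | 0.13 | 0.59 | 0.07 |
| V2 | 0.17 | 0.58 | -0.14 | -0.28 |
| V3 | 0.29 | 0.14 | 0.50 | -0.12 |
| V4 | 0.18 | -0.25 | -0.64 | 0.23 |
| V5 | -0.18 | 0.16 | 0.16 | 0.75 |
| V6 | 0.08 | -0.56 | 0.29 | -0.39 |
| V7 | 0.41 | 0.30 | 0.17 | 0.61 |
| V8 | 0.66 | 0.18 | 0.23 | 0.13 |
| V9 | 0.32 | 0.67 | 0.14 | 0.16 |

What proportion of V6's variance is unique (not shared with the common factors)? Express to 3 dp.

h² = 0.08² + (-0.56)² + 0.29² + (-0.39)² = 0.0064 + 0.3136 + 0.0841 + 0.1521 = 0.5562
Uniqueness u² = 1 − h² = 1 − 0.5562 = 0.4438

0.444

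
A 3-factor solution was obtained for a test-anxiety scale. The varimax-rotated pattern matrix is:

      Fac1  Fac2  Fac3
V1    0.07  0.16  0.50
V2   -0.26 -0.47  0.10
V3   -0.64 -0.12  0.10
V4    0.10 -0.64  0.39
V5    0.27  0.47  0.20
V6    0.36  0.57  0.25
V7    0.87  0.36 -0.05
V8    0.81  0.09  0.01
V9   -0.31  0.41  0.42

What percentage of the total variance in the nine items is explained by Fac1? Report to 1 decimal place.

SS loadings for Fac1 = 0.07² + (-0.26)² + (-0.64)² + 0.10² + 0.27² + 0.36² + 0.87² + 0.81² + (-0.31)² = 2.2037
With 9 standardized items, total variance = 9. Proportion = 2.2037/9 = 0.2449 → 24.49%.

24.5%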